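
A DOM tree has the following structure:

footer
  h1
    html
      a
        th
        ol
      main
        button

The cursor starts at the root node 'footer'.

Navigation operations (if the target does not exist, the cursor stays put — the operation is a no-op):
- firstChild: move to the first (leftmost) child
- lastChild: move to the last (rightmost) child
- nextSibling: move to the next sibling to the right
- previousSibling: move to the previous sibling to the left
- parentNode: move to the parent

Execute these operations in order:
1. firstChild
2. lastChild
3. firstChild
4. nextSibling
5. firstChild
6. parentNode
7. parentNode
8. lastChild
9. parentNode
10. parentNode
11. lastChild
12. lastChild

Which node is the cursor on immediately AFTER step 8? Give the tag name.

Answer: main

Derivation:
After 1 (firstChild): h1
After 2 (lastChild): html
After 3 (firstChild): a
After 4 (nextSibling): main
After 5 (firstChild): button
After 6 (parentNode): main
After 7 (parentNode): html
After 8 (lastChild): main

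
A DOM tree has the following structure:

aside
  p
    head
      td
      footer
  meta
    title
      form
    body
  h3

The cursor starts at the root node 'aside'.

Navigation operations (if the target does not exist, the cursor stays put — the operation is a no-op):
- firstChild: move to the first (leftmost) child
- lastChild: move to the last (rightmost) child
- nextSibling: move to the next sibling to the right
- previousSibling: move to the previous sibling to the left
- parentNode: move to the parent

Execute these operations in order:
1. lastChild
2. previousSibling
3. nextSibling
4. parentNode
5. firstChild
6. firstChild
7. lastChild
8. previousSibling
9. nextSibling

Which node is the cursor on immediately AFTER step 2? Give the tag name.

Answer: meta

Derivation:
After 1 (lastChild): h3
After 2 (previousSibling): meta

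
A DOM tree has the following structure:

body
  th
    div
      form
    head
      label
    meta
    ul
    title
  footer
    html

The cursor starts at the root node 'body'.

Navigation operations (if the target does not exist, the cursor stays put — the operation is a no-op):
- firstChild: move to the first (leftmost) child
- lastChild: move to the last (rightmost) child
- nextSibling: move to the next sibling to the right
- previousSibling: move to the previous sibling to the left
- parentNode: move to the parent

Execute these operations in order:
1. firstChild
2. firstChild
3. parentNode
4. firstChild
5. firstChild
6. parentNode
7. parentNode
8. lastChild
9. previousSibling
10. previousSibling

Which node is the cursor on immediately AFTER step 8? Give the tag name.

Answer: title

Derivation:
After 1 (firstChild): th
After 2 (firstChild): div
After 3 (parentNode): th
After 4 (firstChild): div
After 5 (firstChild): form
After 6 (parentNode): div
After 7 (parentNode): th
After 8 (lastChild): title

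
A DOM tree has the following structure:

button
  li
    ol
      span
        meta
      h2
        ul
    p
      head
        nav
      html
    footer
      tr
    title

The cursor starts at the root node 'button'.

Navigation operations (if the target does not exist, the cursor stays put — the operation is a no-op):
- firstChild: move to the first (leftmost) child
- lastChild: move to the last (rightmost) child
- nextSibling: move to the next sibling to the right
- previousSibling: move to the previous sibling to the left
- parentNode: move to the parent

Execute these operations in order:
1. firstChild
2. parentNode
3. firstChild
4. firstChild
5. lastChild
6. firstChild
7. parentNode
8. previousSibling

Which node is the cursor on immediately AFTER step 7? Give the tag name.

Answer: h2

Derivation:
After 1 (firstChild): li
After 2 (parentNode): button
After 3 (firstChild): li
After 4 (firstChild): ol
After 5 (lastChild): h2
After 6 (firstChild): ul
After 7 (parentNode): h2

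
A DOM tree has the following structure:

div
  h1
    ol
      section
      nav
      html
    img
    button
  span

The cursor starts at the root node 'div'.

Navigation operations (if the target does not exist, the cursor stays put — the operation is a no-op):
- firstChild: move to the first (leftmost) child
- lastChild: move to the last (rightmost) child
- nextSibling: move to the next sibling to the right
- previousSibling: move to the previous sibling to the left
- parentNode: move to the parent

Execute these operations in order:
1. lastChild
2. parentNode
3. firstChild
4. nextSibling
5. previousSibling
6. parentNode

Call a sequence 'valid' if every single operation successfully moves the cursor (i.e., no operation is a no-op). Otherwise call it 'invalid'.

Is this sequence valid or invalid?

After 1 (lastChild): span
After 2 (parentNode): div
After 3 (firstChild): h1
After 4 (nextSibling): span
After 5 (previousSibling): h1
After 6 (parentNode): div

Answer: valid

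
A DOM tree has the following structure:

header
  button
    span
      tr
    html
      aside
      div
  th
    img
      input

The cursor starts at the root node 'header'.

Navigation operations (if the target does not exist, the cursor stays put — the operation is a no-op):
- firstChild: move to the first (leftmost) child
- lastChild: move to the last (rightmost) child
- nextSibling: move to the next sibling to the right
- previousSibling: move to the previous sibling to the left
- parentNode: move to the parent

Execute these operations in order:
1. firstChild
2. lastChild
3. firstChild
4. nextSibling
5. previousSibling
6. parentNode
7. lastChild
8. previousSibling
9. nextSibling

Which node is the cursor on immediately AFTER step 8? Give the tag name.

After 1 (firstChild): button
After 2 (lastChild): html
After 3 (firstChild): aside
After 4 (nextSibling): div
After 5 (previousSibling): aside
After 6 (parentNode): html
After 7 (lastChild): div
After 8 (previousSibling): aside

Answer: aside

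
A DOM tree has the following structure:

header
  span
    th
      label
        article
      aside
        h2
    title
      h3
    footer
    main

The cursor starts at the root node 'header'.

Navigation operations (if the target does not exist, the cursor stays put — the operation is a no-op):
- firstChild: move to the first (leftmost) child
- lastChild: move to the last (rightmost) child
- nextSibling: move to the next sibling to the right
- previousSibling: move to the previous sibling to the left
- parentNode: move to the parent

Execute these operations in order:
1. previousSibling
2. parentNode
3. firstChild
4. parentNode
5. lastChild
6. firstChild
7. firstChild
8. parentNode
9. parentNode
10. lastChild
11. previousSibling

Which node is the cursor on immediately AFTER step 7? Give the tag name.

Answer: label

Derivation:
After 1 (previousSibling): header (no-op, stayed)
After 2 (parentNode): header (no-op, stayed)
After 3 (firstChild): span
After 4 (parentNode): header
After 5 (lastChild): span
After 6 (firstChild): th
After 7 (firstChild): label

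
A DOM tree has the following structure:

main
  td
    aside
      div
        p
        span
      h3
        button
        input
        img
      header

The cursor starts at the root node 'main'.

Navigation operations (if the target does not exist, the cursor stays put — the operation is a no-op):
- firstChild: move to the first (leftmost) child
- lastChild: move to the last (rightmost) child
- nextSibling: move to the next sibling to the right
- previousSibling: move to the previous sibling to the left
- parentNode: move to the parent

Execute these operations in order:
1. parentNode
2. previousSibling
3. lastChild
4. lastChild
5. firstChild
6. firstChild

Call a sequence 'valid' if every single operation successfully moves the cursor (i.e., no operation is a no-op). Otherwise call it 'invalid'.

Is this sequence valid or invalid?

Answer: invalid

Derivation:
After 1 (parentNode): main (no-op, stayed)
After 2 (previousSibling): main (no-op, stayed)
After 3 (lastChild): td
After 4 (lastChild): aside
After 5 (firstChild): div
After 6 (firstChild): p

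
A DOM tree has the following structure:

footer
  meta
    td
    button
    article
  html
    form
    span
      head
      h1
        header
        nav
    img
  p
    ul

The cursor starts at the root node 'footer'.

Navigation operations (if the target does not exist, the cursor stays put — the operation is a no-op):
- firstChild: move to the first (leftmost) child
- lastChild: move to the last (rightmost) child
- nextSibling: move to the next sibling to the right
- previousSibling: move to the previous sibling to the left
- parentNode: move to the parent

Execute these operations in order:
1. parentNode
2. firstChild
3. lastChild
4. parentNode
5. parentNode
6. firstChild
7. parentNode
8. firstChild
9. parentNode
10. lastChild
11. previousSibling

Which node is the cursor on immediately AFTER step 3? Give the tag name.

After 1 (parentNode): footer (no-op, stayed)
After 2 (firstChild): meta
After 3 (lastChild): article

Answer: article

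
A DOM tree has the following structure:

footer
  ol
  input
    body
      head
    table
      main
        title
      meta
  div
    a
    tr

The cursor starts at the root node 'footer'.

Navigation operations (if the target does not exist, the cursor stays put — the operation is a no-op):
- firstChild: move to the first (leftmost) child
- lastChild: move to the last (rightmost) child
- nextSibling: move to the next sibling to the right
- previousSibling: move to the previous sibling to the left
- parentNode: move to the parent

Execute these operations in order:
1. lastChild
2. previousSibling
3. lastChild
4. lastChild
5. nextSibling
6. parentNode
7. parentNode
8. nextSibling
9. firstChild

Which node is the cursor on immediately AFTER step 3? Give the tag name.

After 1 (lastChild): div
After 2 (previousSibling): input
After 3 (lastChild): table

Answer: table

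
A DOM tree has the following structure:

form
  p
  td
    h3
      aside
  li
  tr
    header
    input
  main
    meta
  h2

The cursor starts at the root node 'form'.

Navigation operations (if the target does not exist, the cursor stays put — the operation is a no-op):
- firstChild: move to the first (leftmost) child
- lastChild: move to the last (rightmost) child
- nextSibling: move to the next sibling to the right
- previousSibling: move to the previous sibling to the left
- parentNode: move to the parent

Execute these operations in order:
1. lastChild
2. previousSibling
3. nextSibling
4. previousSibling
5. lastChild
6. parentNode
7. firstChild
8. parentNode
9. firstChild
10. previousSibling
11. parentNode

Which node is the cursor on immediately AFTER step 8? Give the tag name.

After 1 (lastChild): h2
After 2 (previousSibling): main
After 3 (nextSibling): h2
After 4 (previousSibling): main
After 5 (lastChild): meta
After 6 (parentNode): main
After 7 (firstChild): meta
After 8 (parentNode): main

Answer: main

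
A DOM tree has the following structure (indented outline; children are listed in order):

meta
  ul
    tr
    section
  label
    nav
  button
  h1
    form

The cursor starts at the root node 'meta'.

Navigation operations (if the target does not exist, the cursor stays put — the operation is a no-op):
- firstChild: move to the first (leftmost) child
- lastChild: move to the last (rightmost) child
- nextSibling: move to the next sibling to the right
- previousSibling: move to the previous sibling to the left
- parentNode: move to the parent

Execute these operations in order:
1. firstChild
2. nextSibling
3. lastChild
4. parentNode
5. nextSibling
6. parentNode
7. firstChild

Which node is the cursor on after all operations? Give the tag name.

After 1 (firstChild): ul
After 2 (nextSibling): label
After 3 (lastChild): nav
After 4 (parentNode): label
After 5 (nextSibling): button
After 6 (parentNode): meta
After 7 (firstChild): ul

Answer: ul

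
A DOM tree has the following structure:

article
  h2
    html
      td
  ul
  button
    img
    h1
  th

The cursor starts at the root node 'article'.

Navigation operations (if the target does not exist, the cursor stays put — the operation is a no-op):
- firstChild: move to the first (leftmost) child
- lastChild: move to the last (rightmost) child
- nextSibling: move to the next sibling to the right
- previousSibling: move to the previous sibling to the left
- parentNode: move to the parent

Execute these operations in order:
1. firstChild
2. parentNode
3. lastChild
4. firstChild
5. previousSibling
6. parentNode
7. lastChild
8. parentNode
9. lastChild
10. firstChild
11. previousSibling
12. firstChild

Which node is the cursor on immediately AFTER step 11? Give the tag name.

Answer: button

Derivation:
After 1 (firstChild): h2
After 2 (parentNode): article
After 3 (lastChild): th
After 4 (firstChild): th (no-op, stayed)
After 5 (previousSibling): button
After 6 (parentNode): article
After 7 (lastChild): th
After 8 (parentNode): article
After 9 (lastChild): th
After 10 (firstChild): th (no-op, stayed)
After 11 (previousSibling): button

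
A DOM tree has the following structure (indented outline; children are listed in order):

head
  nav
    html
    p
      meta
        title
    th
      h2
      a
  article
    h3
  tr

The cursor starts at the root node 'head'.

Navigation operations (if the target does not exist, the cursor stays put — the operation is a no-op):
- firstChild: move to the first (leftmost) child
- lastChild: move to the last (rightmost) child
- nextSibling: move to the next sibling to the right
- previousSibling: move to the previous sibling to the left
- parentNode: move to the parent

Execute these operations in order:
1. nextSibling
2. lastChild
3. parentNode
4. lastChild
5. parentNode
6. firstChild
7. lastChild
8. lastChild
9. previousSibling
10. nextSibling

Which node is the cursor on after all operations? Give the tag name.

After 1 (nextSibling): head (no-op, stayed)
After 2 (lastChild): tr
After 3 (parentNode): head
After 4 (lastChild): tr
After 5 (parentNode): head
After 6 (firstChild): nav
After 7 (lastChild): th
After 8 (lastChild): a
After 9 (previousSibling): h2
After 10 (nextSibling): a

Answer: a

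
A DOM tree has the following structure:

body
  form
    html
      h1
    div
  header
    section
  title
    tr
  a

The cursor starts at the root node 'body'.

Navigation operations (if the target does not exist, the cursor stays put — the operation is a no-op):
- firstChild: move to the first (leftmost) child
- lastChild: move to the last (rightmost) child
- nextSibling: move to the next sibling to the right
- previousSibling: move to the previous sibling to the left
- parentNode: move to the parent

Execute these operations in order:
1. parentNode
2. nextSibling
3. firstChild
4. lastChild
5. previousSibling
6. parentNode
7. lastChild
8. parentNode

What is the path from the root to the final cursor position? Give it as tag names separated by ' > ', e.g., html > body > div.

After 1 (parentNode): body (no-op, stayed)
After 2 (nextSibling): body (no-op, stayed)
After 3 (firstChild): form
After 4 (lastChild): div
After 5 (previousSibling): html
After 6 (parentNode): form
After 7 (lastChild): div
After 8 (parentNode): form

Answer: body > form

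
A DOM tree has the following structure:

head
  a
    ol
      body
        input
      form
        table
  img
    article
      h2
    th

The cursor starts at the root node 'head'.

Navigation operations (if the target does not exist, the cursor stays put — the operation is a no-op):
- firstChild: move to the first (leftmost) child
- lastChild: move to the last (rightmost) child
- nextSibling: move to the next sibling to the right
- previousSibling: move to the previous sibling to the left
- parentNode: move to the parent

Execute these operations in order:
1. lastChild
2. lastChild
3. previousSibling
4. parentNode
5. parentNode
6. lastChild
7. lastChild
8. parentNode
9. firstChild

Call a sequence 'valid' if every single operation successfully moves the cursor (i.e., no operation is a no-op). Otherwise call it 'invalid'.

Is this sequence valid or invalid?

After 1 (lastChild): img
After 2 (lastChild): th
After 3 (previousSibling): article
After 4 (parentNode): img
After 5 (parentNode): head
After 6 (lastChild): img
After 7 (lastChild): th
After 8 (parentNode): img
After 9 (firstChild): article

Answer: valid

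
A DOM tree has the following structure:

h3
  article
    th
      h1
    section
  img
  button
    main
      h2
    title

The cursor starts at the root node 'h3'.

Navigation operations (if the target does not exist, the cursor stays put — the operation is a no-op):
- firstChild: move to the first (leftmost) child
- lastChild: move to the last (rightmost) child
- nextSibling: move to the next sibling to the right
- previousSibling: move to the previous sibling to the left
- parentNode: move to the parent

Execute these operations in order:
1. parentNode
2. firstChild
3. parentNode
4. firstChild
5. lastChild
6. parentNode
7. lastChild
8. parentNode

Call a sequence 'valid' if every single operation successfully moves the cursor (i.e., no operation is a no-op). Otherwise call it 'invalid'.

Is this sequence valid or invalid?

After 1 (parentNode): h3 (no-op, stayed)
After 2 (firstChild): article
After 3 (parentNode): h3
After 4 (firstChild): article
After 5 (lastChild): section
After 6 (parentNode): article
After 7 (lastChild): section
After 8 (parentNode): article

Answer: invalid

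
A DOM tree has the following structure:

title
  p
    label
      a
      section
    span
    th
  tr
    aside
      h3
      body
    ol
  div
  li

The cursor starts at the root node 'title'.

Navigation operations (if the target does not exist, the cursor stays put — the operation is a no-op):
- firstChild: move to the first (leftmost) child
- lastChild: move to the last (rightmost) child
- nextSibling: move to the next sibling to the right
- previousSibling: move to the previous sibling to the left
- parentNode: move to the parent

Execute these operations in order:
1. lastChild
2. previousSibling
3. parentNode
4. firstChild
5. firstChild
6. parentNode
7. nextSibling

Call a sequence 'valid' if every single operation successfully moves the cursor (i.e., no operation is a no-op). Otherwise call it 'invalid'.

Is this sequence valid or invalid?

After 1 (lastChild): li
After 2 (previousSibling): div
After 3 (parentNode): title
After 4 (firstChild): p
After 5 (firstChild): label
After 6 (parentNode): p
After 7 (nextSibling): tr

Answer: valid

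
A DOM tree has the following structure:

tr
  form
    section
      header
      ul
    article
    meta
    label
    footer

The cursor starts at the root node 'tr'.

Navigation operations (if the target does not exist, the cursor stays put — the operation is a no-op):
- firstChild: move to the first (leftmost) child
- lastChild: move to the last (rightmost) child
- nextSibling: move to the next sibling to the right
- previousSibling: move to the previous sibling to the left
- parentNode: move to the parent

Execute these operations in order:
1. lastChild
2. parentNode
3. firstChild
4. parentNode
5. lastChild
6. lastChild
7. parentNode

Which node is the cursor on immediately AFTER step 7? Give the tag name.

Answer: form

Derivation:
After 1 (lastChild): form
After 2 (parentNode): tr
After 3 (firstChild): form
After 4 (parentNode): tr
After 5 (lastChild): form
After 6 (lastChild): footer
After 7 (parentNode): form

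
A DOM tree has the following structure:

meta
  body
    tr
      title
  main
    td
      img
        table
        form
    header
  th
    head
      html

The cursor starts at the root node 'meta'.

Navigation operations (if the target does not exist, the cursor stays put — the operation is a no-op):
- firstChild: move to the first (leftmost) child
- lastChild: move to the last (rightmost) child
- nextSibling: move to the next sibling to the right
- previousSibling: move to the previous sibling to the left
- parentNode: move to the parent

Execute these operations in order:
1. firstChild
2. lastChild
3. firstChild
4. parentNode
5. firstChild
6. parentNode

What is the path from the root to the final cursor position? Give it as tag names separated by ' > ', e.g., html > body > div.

After 1 (firstChild): body
After 2 (lastChild): tr
After 3 (firstChild): title
After 4 (parentNode): tr
After 5 (firstChild): title
After 6 (parentNode): tr

Answer: meta > body > tr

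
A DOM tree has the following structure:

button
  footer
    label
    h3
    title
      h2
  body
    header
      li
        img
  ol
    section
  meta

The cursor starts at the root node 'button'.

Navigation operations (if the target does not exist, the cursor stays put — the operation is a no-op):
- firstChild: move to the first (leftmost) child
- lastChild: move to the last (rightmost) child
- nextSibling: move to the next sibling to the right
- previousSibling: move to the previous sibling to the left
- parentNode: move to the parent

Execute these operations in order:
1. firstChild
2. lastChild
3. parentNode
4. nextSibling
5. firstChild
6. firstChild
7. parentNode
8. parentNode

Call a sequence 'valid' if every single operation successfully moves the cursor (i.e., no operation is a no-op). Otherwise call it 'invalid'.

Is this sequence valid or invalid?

Answer: valid

Derivation:
After 1 (firstChild): footer
After 2 (lastChild): title
After 3 (parentNode): footer
After 4 (nextSibling): body
After 5 (firstChild): header
After 6 (firstChild): li
After 7 (parentNode): header
After 8 (parentNode): body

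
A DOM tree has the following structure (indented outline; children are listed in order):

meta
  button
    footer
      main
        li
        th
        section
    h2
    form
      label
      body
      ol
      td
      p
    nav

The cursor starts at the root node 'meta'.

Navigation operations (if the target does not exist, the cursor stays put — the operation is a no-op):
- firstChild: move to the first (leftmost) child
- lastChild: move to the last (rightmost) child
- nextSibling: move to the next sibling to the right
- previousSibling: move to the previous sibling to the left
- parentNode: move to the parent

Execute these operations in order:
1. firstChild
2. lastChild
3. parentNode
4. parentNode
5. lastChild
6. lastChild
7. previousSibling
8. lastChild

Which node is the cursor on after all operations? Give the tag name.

After 1 (firstChild): button
After 2 (lastChild): nav
After 3 (parentNode): button
After 4 (parentNode): meta
After 5 (lastChild): button
After 6 (lastChild): nav
After 7 (previousSibling): form
After 8 (lastChild): p

Answer: p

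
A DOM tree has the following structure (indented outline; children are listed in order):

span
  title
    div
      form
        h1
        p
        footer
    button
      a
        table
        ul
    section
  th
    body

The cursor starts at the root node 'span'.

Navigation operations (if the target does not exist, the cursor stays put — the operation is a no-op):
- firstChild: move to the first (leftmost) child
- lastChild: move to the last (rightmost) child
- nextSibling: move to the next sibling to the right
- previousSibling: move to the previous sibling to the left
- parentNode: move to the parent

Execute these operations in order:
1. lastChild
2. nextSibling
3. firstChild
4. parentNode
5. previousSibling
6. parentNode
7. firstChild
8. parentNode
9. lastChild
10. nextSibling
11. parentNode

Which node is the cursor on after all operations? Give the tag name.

Answer: span

Derivation:
After 1 (lastChild): th
After 2 (nextSibling): th (no-op, stayed)
After 3 (firstChild): body
After 4 (parentNode): th
After 5 (previousSibling): title
After 6 (parentNode): span
After 7 (firstChild): title
After 8 (parentNode): span
After 9 (lastChild): th
After 10 (nextSibling): th (no-op, stayed)
After 11 (parentNode): span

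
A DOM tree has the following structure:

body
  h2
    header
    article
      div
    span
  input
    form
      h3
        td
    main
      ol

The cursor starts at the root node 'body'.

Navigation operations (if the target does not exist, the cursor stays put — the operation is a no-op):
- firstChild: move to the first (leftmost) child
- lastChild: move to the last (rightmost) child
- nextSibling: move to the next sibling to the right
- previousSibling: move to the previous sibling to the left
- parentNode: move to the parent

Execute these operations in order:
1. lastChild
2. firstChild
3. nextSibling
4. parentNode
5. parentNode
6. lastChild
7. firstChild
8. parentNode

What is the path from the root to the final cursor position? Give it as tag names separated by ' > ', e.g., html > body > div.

Answer: body > input

Derivation:
After 1 (lastChild): input
After 2 (firstChild): form
After 3 (nextSibling): main
After 4 (parentNode): input
After 5 (parentNode): body
After 6 (lastChild): input
After 7 (firstChild): form
After 8 (parentNode): input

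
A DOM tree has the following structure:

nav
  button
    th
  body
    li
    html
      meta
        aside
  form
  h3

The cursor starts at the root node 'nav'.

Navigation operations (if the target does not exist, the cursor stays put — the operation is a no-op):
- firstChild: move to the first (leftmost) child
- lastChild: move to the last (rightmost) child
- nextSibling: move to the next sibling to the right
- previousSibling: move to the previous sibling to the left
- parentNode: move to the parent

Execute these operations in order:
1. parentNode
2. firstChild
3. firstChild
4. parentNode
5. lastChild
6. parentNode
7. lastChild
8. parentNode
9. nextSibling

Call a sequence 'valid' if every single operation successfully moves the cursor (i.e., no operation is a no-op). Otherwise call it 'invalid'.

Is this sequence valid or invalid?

Answer: invalid

Derivation:
After 1 (parentNode): nav (no-op, stayed)
After 2 (firstChild): button
After 3 (firstChild): th
After 4 (parentNode): button
After 5 (lastChild): th
After 6 (parentNode): button
After 7 (lastChild): th
After 8 (parentNode): button
After 9 (nextSibling): body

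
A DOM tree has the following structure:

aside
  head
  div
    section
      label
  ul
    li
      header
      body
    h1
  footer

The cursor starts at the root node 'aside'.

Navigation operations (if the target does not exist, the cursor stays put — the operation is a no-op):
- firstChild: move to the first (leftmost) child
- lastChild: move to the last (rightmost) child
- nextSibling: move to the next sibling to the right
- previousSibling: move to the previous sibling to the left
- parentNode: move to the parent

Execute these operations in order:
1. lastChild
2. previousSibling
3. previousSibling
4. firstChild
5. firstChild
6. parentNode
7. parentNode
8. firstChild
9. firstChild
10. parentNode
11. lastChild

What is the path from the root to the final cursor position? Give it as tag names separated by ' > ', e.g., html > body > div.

After 1 (lastChild): footer
After 2 (previousSibling): ul
After 3 (previousSibling): div
After 4 (firstChild): section
After 5 (firstChild): label
After 6 (parentNode): section
After 7 (parentNode): div
After 8 (firstChild): section
After 9 (firstChild): label
After 10 (parentNode): section
After 11 (lastChild): label

Answer: aside > div > section > label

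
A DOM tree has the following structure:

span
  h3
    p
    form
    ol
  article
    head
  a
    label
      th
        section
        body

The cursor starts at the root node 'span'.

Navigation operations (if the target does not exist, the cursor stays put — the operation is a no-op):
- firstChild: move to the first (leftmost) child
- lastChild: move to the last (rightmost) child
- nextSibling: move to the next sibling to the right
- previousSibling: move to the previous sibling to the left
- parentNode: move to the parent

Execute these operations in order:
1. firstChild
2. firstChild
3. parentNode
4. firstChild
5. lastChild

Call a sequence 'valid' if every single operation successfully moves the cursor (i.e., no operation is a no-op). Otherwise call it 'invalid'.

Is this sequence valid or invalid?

Answer: invalid

Derivation:
After 1 (firstChild): h3
After 2 (firstChild): p
After 3 (parentNode): h3
After 4 (firstChild): p
After 5 (lastChild): p (no-op, stayed)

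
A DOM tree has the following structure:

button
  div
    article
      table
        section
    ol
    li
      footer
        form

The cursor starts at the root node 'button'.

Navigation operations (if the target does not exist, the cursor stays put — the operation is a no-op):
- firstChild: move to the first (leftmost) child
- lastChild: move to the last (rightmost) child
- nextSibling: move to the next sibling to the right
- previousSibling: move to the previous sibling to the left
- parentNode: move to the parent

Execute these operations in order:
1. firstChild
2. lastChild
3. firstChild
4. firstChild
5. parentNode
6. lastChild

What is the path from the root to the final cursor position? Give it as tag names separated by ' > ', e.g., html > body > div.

Answer: button > div > li > footer > form

Derivation:
After 1 (firstChild): div
After 2 (lastChild): li
After 3 (firstChild): footer
After 4 (firstChild): form
After 5 (parentNode): footer
After 6 (lastChild): form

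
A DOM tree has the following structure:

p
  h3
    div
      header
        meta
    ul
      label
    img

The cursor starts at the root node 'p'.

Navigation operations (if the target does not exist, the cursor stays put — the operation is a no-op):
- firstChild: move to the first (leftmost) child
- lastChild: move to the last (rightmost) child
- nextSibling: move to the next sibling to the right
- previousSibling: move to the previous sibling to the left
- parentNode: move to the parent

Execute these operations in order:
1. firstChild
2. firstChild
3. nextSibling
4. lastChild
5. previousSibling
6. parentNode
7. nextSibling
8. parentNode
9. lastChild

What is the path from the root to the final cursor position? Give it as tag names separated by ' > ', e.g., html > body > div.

Answer: p > h3 > img

Derivation:
After 1 (firstChild): h3
After 2 (firstChild): div
After 3 (nextSibling): ul
After 4 (lastChild): label
After 5 (previousSibling): label (no-op, stayed)
After 6 (parentNode): ul
After 7 (nextSibling): img
After 8 (parentNode): h3
After 9 (lastChild): img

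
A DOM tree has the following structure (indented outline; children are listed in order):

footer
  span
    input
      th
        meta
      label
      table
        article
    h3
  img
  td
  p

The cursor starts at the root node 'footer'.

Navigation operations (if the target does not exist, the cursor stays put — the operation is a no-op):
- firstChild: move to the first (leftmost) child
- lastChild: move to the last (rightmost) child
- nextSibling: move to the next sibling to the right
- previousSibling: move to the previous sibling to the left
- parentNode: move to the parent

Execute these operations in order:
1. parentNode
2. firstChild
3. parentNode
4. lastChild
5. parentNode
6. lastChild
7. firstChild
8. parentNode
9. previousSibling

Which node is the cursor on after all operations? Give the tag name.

After 1 (parentNode): footer (no-op, stayed)
After 2 (firstChild): span
After 3 (parentNode): footer
After 4 (lastChild): p
After 5 (parentNode): footer
After 6 (lastChild): p
After 7 (firstChild): p (no-op, stayed)
After 8 (parentNode): footer
After 9 (previousSibling): footer (no-op, stayed)

Answer: footer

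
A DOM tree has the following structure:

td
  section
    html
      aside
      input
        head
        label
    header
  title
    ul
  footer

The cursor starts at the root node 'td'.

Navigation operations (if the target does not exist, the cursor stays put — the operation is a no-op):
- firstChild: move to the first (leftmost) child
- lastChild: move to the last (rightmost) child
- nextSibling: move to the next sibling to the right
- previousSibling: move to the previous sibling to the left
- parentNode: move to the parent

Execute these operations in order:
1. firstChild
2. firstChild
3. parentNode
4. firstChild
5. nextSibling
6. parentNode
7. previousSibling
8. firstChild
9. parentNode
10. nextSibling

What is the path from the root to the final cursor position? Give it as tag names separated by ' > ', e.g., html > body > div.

Answer: td > title

Derivation:
After 1 (firstChild): section
After 2 (firstChild): html
After 3 (parentNode): section
After 4 (firstChild): html
After 5 (nextSibling): header
After 6 (parentNode): section
After 7 (previousSibling): section (no-op, stayed)
After 8 (firstChild): html
After 9 (parentNode): section
After 10 (nextSibling): title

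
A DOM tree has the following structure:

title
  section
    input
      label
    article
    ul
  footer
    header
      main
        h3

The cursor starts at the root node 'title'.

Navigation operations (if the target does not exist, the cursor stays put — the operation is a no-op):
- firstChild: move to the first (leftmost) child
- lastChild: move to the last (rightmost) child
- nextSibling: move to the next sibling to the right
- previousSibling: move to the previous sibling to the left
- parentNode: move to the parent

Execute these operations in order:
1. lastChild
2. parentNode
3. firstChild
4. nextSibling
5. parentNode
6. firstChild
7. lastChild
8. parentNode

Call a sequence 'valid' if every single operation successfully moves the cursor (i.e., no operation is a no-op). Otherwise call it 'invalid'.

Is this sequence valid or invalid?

Answer: valid

Derivation:
After 1 (lastChild): footer
After 2 (parentNode): title
After 3 (firstChild): section
After 4 (nextSibling): footer
After 5 (parentNode): title
After 6 (firstChild): section
After 7 (lastChild): ul
After 8 (parentNode): section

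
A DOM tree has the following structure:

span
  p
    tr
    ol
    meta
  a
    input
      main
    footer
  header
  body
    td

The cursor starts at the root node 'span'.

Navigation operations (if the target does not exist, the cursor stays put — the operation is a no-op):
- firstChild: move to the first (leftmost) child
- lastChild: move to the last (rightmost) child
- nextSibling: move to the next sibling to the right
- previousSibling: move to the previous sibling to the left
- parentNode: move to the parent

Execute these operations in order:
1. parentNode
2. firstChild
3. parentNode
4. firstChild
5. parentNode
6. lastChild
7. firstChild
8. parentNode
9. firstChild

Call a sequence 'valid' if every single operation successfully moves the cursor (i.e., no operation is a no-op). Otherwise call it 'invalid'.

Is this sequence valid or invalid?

Answer: invalid

Derivation:
After 1 (parentNode): span (no-op, stayed)
After 2 (firstChild): p
After 3 (parentNode): span
After 4 (firstChild): p
After 5 (parentNode): span
After 6 (lastChild): body
After 7 (firstChild): td
After 8 (parentNode): body
After 9 (firstChild): td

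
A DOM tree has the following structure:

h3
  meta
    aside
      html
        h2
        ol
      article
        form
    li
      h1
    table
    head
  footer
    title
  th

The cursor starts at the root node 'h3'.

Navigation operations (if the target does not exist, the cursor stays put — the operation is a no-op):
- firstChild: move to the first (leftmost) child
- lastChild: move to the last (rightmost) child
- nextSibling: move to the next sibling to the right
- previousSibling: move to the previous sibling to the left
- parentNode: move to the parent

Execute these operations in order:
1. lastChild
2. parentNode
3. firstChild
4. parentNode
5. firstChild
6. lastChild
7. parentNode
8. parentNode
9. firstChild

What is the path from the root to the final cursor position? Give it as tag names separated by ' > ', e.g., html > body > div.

Answer: h3 > meta

Derivation:
After 1 (lastChild): th
After 2 (parentNode): h3
After 3 (firstChild): meta
After 4 (parentNode): h3
After 5 (firstChild): meta
After 6 (lastChild): head
After 7 (parentNode): meta
After 8 (parentNode): h3
After 9 (firstChild): meta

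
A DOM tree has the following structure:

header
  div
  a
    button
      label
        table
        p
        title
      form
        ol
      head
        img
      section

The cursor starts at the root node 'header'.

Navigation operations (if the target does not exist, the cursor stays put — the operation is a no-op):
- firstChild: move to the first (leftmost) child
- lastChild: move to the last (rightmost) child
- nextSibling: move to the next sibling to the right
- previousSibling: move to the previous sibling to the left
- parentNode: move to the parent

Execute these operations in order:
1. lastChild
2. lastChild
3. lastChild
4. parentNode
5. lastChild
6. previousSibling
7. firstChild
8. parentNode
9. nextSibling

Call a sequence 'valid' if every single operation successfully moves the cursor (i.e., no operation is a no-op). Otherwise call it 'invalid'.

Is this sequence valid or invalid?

After 1 (lastChild): a
After 2 (lastChild): button
After 3 (lastChild): section
After 4 (parentNode): button
After 5 (lastChild): section
After 6 (previousSibling): head
After 7 (firstChild): img
After 8 (parentNode): head
After 9 (nextSibling): section

Answer: valid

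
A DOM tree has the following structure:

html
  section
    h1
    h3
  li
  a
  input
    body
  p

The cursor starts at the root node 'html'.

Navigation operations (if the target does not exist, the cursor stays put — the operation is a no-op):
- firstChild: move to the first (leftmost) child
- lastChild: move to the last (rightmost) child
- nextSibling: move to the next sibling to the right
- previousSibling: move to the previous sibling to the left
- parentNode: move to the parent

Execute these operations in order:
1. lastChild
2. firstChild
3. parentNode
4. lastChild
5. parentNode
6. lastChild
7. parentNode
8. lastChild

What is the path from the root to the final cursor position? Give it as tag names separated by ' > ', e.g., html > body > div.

Answer: html > p

Derivation:
After 1 (lastChild): p
After 2 (firstChild): p (no-op, stayed)
After 3 (parentNode): html
After 4 (lastChild): p
After 5 (parentNode): html
After 6 (lastChild): p
After 7 (parentNode): html
After 8 (lastChild): p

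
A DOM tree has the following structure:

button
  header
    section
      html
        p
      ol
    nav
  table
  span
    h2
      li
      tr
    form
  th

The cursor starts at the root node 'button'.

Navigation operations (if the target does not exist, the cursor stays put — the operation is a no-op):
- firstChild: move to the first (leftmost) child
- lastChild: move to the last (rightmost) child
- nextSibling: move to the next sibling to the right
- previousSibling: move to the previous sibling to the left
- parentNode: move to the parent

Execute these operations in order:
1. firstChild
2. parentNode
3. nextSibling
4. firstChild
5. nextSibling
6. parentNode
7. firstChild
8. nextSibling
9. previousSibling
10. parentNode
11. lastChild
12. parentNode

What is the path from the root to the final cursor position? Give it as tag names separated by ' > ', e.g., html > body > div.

After 1 (firstChild): header
After 2 (parentNode): button
After 3 (nextSibling): button (no-op, stayed)
After 4 (firstChild): header
After 5 (nextSibling): table
After 6 (parentNode): button
After 7 (firstChild): header
After 8 (nextSibling): table
After 9 (previousSibling): header
After 10 (parentNode): button
After 11 (lastChild): th
After 12 (parentNode): button

Answer: button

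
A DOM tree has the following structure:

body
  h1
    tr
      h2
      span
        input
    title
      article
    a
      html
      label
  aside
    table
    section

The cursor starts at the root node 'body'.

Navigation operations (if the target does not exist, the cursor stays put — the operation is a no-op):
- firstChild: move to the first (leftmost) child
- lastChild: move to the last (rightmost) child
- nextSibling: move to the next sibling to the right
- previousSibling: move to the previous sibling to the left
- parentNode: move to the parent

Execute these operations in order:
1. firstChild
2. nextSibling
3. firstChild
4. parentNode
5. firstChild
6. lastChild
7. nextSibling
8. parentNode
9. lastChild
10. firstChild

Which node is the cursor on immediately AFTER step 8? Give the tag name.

Answer: aside

Derivation:
After 1 (firstChild): h1
After 2 (nextSibling): aside
After 3 (firstChild): table
After 4 (parentNode): aside
After 5 (firstChild): table
After 6 (lastChild): table (no-op, stayed)
After 7 (nextSibling): section
After 8 (parentNode): aside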